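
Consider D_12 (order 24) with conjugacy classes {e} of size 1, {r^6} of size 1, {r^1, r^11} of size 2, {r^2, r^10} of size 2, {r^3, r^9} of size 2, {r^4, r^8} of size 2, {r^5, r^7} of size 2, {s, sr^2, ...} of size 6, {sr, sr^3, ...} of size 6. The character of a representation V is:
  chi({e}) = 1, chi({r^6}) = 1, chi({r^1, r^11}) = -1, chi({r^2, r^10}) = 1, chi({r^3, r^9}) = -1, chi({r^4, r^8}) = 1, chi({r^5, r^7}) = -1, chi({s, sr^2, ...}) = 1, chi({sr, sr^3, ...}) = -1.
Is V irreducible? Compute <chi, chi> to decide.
Irreducible: <chi, chi> = 1.

Why: <chi, chi> = (1/|G|) sum_C |C| * |chi(C)|^2 = (1/24)[1*|1|^2 + 1*|1|^2 + 2*|-1|^2 + 2*|1|^2 + 2*|-1|^2 + 2*|1|^2 + 2*|-1|^2 + 6*|1|^2 + 6*|-1|^2]
  = (1/24)[(1) + (1) + (2) + (2) + (2) + (2) + (2) + (6) + (6)] = 24/24 = 1.
A character is irreducible iff <chi, chi> = 1, so this representation is irreducible.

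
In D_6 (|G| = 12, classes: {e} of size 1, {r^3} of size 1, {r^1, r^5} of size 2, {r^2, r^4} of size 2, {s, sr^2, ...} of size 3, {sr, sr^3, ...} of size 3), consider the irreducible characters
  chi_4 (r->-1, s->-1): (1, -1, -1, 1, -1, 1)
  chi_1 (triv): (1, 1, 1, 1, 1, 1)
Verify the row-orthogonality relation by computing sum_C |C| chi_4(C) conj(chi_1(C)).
Sum = 0; so <chi_4, chi_1> = 0 (distinct irreducibles are orthogonal).

Compute term by term over conjugacy classes (|C| * chi_4(C) * conj(chi_1(C))):
  1*(1)*conj(1) + 1*(-1)*conj(1) + 2*(-1)*conj(1) + 2*(1)*conj(1) + 3*(-1)*conj(1) + 3*(1)*conj(1)
  = (1) + (-1) + (-2) + (2) + (-3) + (3)
  = 0.
Dividing by |G| = 12 gives 0/12 = 0, matching the row-orthogonality relation <chi_4, chi_1> = [chi_4 = chi_1].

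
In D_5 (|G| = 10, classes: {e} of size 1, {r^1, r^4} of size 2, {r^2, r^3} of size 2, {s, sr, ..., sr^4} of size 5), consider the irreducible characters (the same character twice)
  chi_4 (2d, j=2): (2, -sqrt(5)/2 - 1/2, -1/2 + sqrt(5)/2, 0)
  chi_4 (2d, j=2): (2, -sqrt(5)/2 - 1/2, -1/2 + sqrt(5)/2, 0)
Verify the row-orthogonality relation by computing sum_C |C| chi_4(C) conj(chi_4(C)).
Sum = 10 = |G| = 10; so <chi_4, chi_4> = 1 (norm-1 confirms irreducibility).

Compute term by term over conjugacy classes (|C| * chi_4(C) * conj(chi_4(C))):
  1*(2)*conj(2) + 2*(-sqrt(5)/2 - 1/2)*conj(-sqrt(5)/2 - 1/2) + 2*(-1/2 + sqrt(5)/2)*conj(-1/2 + sqrt(5)/2) + 5*(0)*conj(0)
  = (4) + (sqrt(5) + 3) + (3 - sqrt(5)) + (0)
  = 10.
Dividing by |G| = 10 gives 10/10 = 1, matching the row-orthogonality relation <chi_4, chi_4> = [chi_4 = chi_4].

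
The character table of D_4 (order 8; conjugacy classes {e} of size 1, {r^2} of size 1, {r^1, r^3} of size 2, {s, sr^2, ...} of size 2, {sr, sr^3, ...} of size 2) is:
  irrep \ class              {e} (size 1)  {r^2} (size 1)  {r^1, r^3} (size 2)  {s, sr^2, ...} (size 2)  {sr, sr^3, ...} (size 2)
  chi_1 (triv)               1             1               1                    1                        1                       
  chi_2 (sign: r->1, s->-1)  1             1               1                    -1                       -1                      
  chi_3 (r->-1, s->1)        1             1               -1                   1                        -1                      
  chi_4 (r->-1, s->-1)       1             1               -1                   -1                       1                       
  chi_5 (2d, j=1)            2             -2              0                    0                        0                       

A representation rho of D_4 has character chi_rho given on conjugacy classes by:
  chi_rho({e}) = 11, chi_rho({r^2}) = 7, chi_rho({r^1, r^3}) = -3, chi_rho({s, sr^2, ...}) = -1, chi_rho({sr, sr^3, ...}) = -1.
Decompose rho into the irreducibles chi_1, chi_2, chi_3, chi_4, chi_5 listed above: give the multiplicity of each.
Multiplicities: chi_1: 1, chi_2: 2, chi_3: 3, chi_4: 3, chi_5: 1.

Working: Use <chi_rho, chi> = (1/|G|) sum_C |C| * chi_rho(C) * conj(chi(C)) with |G| = 8 for each irreducible chi in the table:
  <chi_rho, chi_1> = (1/8)[1*(11)*conj(1) + 1*(7)*conj(1) + 2*(-3)*conj(1) + 2*(-1)*conj(1) + 2*(-1)*conj(1)]
      = (1/8)[(11) + (7) + (-6) + (-2) + (-2)] = 8/8 = 1
  <chi_rho, chi_2> = (1/8)[1*(11)*conj(1) + 1*(7)*conj(1) + 2*(-3)*conj(1) + 2*(-1)*conj(-1) + 2*(-1)*conj(-1)]
      = (1/8)[(11) + (7) + (-6) + (2) + (2)] = 16/8 = 2
  <chi_rho, chi_3> = (1/8)[1*(11)*conj(1) + 1*(7)*conj(1) + 2*(-3)*conj(-1) + 2*(-1)*conj(1) + 2*(-1)*conj(-1)]
      = (1/8)[(11) + (7) + (6) + (-2) + (2)] = 24/8 = 3
  <chi_rho, chi_4> = (1/8)[1*(11)*conj(1) + 1*(7)*conj(1) + 2*(-3)*conj(-1) + 2*(-1)*conj(-1) + 2*(-1)*conj(1)]
      = (1/8)[(11) + (7) + (6) + (2) + (-2)] = 24/8 = 3
  <chi_rho, chi_5> = (1/8)[1*(11)*conj(2) + 1*(7)*conj(-2) + 2*(-3)*conj(0) + 2*(-1)*conj(0) + 2*(-1)*conj(0)]
      = (1/8)[(22) + (-14) + (0) + (0) + (0)] = 8/8 = 1
Dimension check: dim(rho) = sum (mult * dim) = 1*1 + 2*1 + 3*1 + 3*1 + 1*2 = 11 = chi_rho(e) = 11.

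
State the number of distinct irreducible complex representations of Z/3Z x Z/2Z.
6

The number of irreducible complex representations of a finite group equals its number of conjugacy classes. Z/3Z x Z/2Z is abelian of order 6, so every element is its own conjugacy class: 6 classes, so Z/3Z x Z/2Z (order 6) has exactly 6 irreducible complex representations.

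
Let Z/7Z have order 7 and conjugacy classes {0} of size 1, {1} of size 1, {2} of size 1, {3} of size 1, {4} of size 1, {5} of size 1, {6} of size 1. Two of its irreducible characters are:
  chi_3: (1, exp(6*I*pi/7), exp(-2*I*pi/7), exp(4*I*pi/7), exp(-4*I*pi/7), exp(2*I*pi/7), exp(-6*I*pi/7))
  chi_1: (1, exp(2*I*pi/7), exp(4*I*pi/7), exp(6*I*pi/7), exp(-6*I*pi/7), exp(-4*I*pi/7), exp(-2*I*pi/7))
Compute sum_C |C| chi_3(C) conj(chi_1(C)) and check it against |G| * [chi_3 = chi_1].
Sum = 0; so <chi_3, chi_1> = 0 (distinct irreducibles are orthogonal).

Reasoning: Compute term by term over conjugacy classes (|C| * chi_3(C) * conj(chi_1(C))):
  1*(1)*conj(1) + 1*(exp(6*I*pi/7))*conj(exp(2*I*pi/7)) + 1*(exp(-2*I*pi/7))*conj(exp(4*I*pi/7)) + 1*(exp(4*I*pi/7))*conj(exp(6*I*pi/7)) + 1*(exp(-4*I*pi/7))*conj(exp(-6*I*pi/7)) + 1*(exp(2*I*pi/7))*conj(exp(-4*I*pi/7)) + 1*(exp(-6*I*pi/7))*conj(exp(-2*I*pi/7))
  = (1) + (exp(4*I*pi/7)) + (exp(-6*I*pi/7)) + (exp(-2*I*pi/7)) + (exp(2*I*pi/7)) + (exp(6*I*pi/7)) + (exp(-4*I*pi/7))
  = 0.
(Exp terms are combined using exp(i*s)*conj(exp(i*t)) = exp(i*(s-t)), and sums of them are collapsed using the identity that for every m > 1 the m distinct m-th roots of unity sum to 0, e.g. 1 + exp(2*I*pi/3) + exp(-2*I*pi/3) = 0.)
Dividing by |G| = 7 gives 0/7 = 0, matching the row-orthogonality relation <chi_3, chi_1> = [chi_3 = chi_1].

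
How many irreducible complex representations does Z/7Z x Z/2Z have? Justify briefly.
14

Why: The number of irreducible complex representations of a finite group equals its number of conjugacy classes. Z/7Z x Z/2Z is abelian of order 14, so every element is its own conjugacy class: 14 classes, so Z/7Z x Z/2Z (order 14) has exactly 14 irreducible complex representations.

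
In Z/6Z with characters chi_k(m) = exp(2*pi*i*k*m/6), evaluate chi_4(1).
chi_4(1) = zeta_6^4 = exp(-2*I*pi/3)

Argument: chi_4(1) = zeta_6^(4*1) = zeta_6^4. Since zeta_6^6 = 1, this equals zeta_6^4 = exp(2*pi*i*4/6) = exp(-2*I*pi/3).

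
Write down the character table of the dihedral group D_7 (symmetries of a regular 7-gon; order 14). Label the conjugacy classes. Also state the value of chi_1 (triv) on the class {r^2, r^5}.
Conjugacy classes: {e} of size 1, {r^1, r^6} of size 2, {r^2, r^5} of size 2, {r^3, r^4} of size 2, {s, sr, ..., sr^6} of size 7.
Character table:
  irrep \ class              {e} (size 1)  {r^1, r^6} (size 2)  {r^2, r^5} (size 2)  {r^3, r^4} (size 2)  {s, sr, ..., sr^6} (size 7)
  chi_1 (triv)               1             1                    1                    1                    1                          
  chi_2 (sign: r->1, s->-1)  1             1                    1                    1                    -1                         
  chi_3 (2d, j=1)            2             2*cos(2*pi/7)        -2*cos(3*pi/7)       -2*cos(pi/7)         0                          
  chi_4 (2d, j=2)            2             -2*cos(3*pi/7)       -2*cos(pi/7)         2*cos(2*pi/7)        0                          
  chi_5 (2d, j=3)            2             -2*cos(pi/7)         2*cos(2*pi/7)        -2*cos(3*pi/7)       0                          

Spot check: chi_1 (triv) on {r^2, r^5} = 1.

Derivation: D_7 has order 2*7 = 14 with 5 conjugacy classes, hence 5 irreducibles. Sum of squared dims 1 + 1 + 4 + 4 + 4 = 14 = |G|. Linear characters come from the abelianisation; the 2-dimensional irreps have character r^k -> 2*cos(2*pi*j*k/7), reflections -> 0.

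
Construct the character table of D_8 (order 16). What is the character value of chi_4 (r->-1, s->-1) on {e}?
Conjugacy classes: {e} of size 1, {r^4} of size 1, {r^1, r^7} of size 2, {r^2, r^6} of size 2, {r^3, r^5} of size 2, {s, sr^2, ...} of size 4, {sr, sr^3, ...} of size 4.
Character table:
  irrep \ class              {e} (size 1)  {r^4} (size 1)  {r^1, r^7} (size 2)  {r^2, r^6} (size 2)  {r^3, r^5} (size 2)  {s, sr^2, ...} (size 4)  {sr, sr^3, ...} (size 4)
  chi_1 (triv)               1             1               1                    1                    1                    1                        1                       
  chi_2 (sign: r->1, s->-1)  1             1               1                    1                    1                    -1                       -1                      
  chi_3 (r->-1, s->1)        1             1               -1                   1                    -1                   1                        -1                      
  chi_4 (r->-1, s->-1)       1             1               -1                   1                    -1                   -1                       1                       
  chi_5 (2d, j=1)            2             -2              sqrt(2)              0                    -sqrt(2)             0                        0                       
  chi_6 (2d, j=2)            2             2               0                    -2                   0                    0                        0                       
  chi_7 (2d, j=3)            2             -2              -sqrt(2)             0                    sqrt(2)              0                        0                       

Spot check: chi_4 (r->-1, s->-1) on {e} = 1.

Proof sketch: D_8 has order 2*8 = 16 with 7 conjugacy classes, hence 7 irreducibles. Sum of squared dims 1 + 1 + 1 + 1 + 4 + 4 + 4 = 16 = |G|. Linear characters come from the abelianisation; the 2-dimensional irreps have character r^k -> 2*cos(2*pi*j*k/8), reflections -> 0.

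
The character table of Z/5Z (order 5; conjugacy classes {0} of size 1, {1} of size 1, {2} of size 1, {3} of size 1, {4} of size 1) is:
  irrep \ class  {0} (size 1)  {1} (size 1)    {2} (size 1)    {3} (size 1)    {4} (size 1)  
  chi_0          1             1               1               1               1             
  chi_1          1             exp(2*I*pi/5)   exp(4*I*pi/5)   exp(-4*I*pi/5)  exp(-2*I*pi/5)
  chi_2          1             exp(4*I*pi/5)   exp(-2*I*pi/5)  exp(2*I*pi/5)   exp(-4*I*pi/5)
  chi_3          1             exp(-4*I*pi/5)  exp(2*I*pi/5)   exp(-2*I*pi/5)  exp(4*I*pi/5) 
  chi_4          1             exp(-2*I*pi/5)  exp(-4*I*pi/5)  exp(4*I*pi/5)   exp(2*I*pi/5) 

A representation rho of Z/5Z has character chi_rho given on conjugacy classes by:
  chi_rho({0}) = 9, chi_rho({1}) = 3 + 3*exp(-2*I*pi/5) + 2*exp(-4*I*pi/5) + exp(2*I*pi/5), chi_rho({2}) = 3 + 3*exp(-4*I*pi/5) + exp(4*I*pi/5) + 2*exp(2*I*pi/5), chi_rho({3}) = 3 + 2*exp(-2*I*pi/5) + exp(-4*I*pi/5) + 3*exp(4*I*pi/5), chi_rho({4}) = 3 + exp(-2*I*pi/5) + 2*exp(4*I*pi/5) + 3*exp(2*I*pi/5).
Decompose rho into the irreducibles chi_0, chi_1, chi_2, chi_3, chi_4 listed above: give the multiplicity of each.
Multiplicities: chi_0: 3, chi_1: 1, chi_2: 0, chi_3: 2, chi_4: 3.

Details: Use <chi_rho, chi> = (1/|G|) sum_C |C| * chi_rho(C) * conj(chi(C)) with |G| = 5 for each irreducible chi in the table:
  <chi_rho, chi_0> = (1/5)[1*(9)*conj(1) + 1*(3 + 3*exp(-2*I*pi/5) + 2*exp(-4*I*pi/5) + exp(2*I*pi/5))*conj(1) + 1*(3 + 3*exp(-4*I*pi/5) + exp(4*I*pi/5) + 2*exp(2*I*pi/5))*conj(1) + 1*(3 + 2*exp(-2*I*pi/5) + exp(-4*I*pi/5) + 3*exp(4*I*pi/5))*conj(1) + 1*(3 + exp(-2*I*pi/5) + 2*exp(4*I*pi/5) + 3*exp(2*I*pi/5))*conj(1)]
      = (1/5)[(9) + (3 + 3*exp(-2*I*pi/5) + 2*exp(-4*I*pi/5) + exp(2*I*pi/5)) + (3 + 3*exp(-4*I*pi/5) + exp(4*I*pi/5) + 2*exp(2*I*pi/5)) + (3 + 2*exp(-2*I*pi/5) + exp(-4*I*pi/5) + 3*exp(4*I*pi/5)) + (3 + exp(-2*I*pi/5) + 2*exp(4*I*pi/5) + 3*exp(2*I*pi/5))] = 15/5 = 3
  <chi_rho, chi_1> = (1/5)[1*(9)*conj(1) + 1*(3 + 3*exp(-2*I*pi/5) + 2*exp(-4*I*pi/5) + exp(2*I*pi/5))*conj(exp(2*I*pi/5)) + 1*(3 + 3*exp(-4*I*pi/5) + exp(4*I*pi/5) + 2*exp(2*I*pi/5))*conj(exp(4*I*pi/5)) + 1*(3 + 2*exp(-2*I*pi/5) + exp(-4*I*pi/5) + 3*exp(4*I*pi/5))*conj(exp(-4*I*pi/5)) + 1*(3 + exp(-2*I*pi/5) + 2*exp(4*I*pi/5) + 3*exp(2*I*pi/5))*conj(exp(-2*I*pi/5))]
      = (1/5)[(9) + (1 + 3*exp(-2*I*pi/5) + 3*exp(-4*I*pi/5) + 2*exp(4*I*pi/5)) + (1 + 2*exp(-2*I*pi/5) + 3*exp(-4*I*pi/5) + 3*exp(2*I*pi/5)) + (1 + 3*exp(-2*I*pi/5) + 3*exp(4*I*pi/5) + 2*exp(2*I*pi/5)) + (1 + 2*exp(-4*I*pi/5) + 3*exp(4*I*pi/5) + 3*exp(2*I*pi/5))] = 5/5 = 1
  <chi_rho, chi_2> = (1/5)[1*(9)*conj(1) + 1*(3 + 3*exp(-2*I*pi/5) + 2*exp(-4*I*pi/5) + exp(2*I*pi/5))*conj(exp(4*I*pi/5)) + 1*(3 + 3*exp(-4*I*pi/5) + exp(4*I*pi/5) + 2*exp(2*I*pi/5))*conj(exp(-2*I*pi/5)) + 1*(3 + 2*exp(-2*I*pi/5) + exp(-4*I*pi/5) + 3*exp(4*I*pi/5))*conj(exp(2*I*pi/5)) + 1*(3 + exp(-2*I*pi/5) + 2*exp(4*I*pi/5) + 3*exp(2*I*pi/5))*conj(exp(-4*I*pi/5))]
      = (1/5)[(9) + (3*exp(-4*I*pi/5) + exp(-2*I*pi/5) + 3*exp(4*I*pi/5) + 2*exp(2*I*pi/5)) + (3*exp(-2*I*pi/5) + exp(-4*I*pi/5) + 2*exp(4*I*pi/5) + 3*exp(2*I*pi/5)) + (3*exp(-2*I*pi/5) + 2*exp(-4*I*pi/5) + exp(4*I*pi/5) + 3*exp(2*I*pi/5)) + (2*exp(-2*I*pi/5) + 3*exp(-4*I*pi/5) + exp(2*I*pi/5) + 3*exp(4*I*pi/5))] = 0/5 = 0
  <chi_rho, chi_3> = (1/5)[1*(9)*conj(1) + 1*(3 + 3*exp(-2*I*pi/5) + 2*exp(-4*I*pi/5) + exp(2*I*pi/5))*conj(exp(-4*I*pi/5)) + 1*(3 + 3*exp(-4*I*pi/5) + exp(4*I*pi/5) + 2*exp(2*I*pi/5))*conj(exp(2*I*pi/5)) + 1*(3 + 2*exp(-2*I*pi/5) + exp(-4*I*pi/5) + 3*exp(4*I*pi/5))*conj(exp(-2*I*pi/5)) + 1*(3 + exp(-2*I*pi/5) + 2*exp(4*I*pi/5) + 3*exp(2*I*pi/5))*conj(exp(4*I*pi/5))]
      = (1/5)[(9) + (2 + exp(-4*I*pi/5) + 3*exp(4*I*pi/5) + 3*exp(2*I*pi/5)) + (2 + 3*exp(-2*I*pi/5) + exp(2*I*pi/5) + 3*exp(4*I*pi/5)) + (2 + 3*exp(-4*I*pi/5) + exp(-2*I*pi/5) + 3*exp(2*I*pi/5)) + (2 + 3*exp(-2*I*pi/5) + 3*exp(-4*I*pi/5) + exp(4*I*pi/5))] = 10/5 = 2
  <chi_rho, chi_4> = (1/5)[1*(9)*conj(1) + 1*(3 + 3*exp(-2*I*pi/5) + 2*exp(-4*I*pi/5) + exp(2*I*pi/5))*conj(exp(-2*I*pi/5)) + 1*(3 + 3*exp(-4*I*pi/5) + exp(4*I*pi/5) + 2*exp(2*I*pi/5))*conj(exp(-4*I*pi/5)) + 1*(3 + 2*exp(-2*I*pi/5) + exp(-4*I*pi/5) + 3*exp(4*I*pi/5))*conj(exp(4*I*pi/5)) + 1*(3 + exp(-2*I*pi/5) + 2*exp(4*I*pi/5) + 3*exp(2*I*pi/5))*conj(exp(2*I*pi/5))]
      = (1/5)[(9) + (3 + 2*exp(-2*I*pi/5) + exp(4*I*pi/5) + 3*exp(2*I*pi/5)) + (3 + 2*exp(-4*I*pi/5) + exp(-2*I*pi/5) + 3*exp(4*I*pi/5)) + (3 + 3*exp(-4*I*pi/5) + exp(2*I*pi/5) + 2*exp(4*I*pi/5)) + (3 + 3*exp(-2*I*pi/5) + exp(-4*I*pi/5) + 2*exp(2*I*pi/5))] = 15/5 = 3
(Exp terms are combined using exp(i*s)*conj(exp(i*t)) = exp(i*(s-t)), and sums of them are collapsed using the identity that for every m > 1 the m distinct m-th roots of unity sum to 0, e.g. 1 + exp(2*I*pi/3) + exp(-2*I*pi/3) = 0.)
Dimension check: dim(rho) = sum (mult * dim) = 3*1 + 1*1 + 0*1 + 2*1 + 3*1 = 9 = chi_rho(e) = 9.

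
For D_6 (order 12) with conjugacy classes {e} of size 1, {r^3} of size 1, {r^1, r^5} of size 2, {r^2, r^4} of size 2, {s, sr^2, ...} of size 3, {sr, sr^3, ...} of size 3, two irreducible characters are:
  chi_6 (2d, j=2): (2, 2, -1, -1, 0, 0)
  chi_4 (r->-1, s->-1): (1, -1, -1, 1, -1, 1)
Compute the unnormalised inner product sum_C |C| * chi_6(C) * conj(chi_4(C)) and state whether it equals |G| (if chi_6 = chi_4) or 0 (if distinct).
Sum = 0; so <chi_6, chi_4> = 0 (distinct irreducibles are orthogonal).

Compute term by term over conjugacy classes (|C| * chi_6(C) * conj(chi_4(C))):
  1*(2)*conj(1) + 1*(2)*conj(-1) + 2*(-1)*conj(-1) + 2*(-1)*conj(1) + 3*(0)*conj(-1) + 3*(0)*conj(1)
  = (2) + (-2) + (2) + (-2) + (0) + (0)
  = 0.
Dividing by |G| = 12 gives 0/12 = 0, matching the row-orthogonality relation <chi_6, chi_4> = [chi_6 = chi_4].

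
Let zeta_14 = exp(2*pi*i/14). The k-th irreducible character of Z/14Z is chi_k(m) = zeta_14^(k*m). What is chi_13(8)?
chi_13(8) = zeta_14^104 = exp(6*I*pi/7)

Justification: chi_13(8) = zeta_14^(13*8) = zeta_14^104. Since zeta_14^14 = 1, this equals zeta_14^6 = exp(2*pi*i*6/14) = exp(6*I*pi/7).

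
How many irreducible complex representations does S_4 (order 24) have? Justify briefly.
5

Why: The number of irreducible complex representations of a finite group equals its number of conjugacy classes. Conjugacy classes in S_4 correspond to cycle types, i.e. partitions of 4; there are p(4) = 5 of them, so S_4 (order 24) has exactly 5 irreducible complex representations.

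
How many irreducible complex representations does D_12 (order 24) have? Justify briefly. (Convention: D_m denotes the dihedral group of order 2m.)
9

Reasoning: The number of irreducible complex representations of a finite group equals its number of conjugacy classes. D_12 has 9 conjugacy classes (n/2 + 3 for n even), so D_12 (order 24) has exactly 9 irreducible complex representations.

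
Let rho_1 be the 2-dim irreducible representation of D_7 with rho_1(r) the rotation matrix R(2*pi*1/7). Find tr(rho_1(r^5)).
chi_{rho_1}(r^5) = 2*cos(2*pi*1*5/7) = -2*cos(3*pi/7)

Details: rho_1(r^5) is rotation by angle 2*pi*1*5/7, whose trace is 2*cos(2*pi*1*5/7) = -2*cos(3*pi/7).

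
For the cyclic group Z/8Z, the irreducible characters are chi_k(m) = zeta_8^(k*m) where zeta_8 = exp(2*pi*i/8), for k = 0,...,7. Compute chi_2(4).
chi_2(4) = zeta_8^8 = 1

Derivation: chi_2(4) = zeta_8^(2*4) = zeta_8^8. Since zeta_8^8 = 1, this equals zeta_8^0 = exp(2*pi*i*0/8) = 1.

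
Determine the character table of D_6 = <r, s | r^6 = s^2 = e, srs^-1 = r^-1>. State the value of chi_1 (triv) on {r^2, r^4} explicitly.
Conjugacy classes: {e} of size 1, {r^3} of size 1, {r^1, r^5} of size 2, {r^2, r^4} of size 2, {s, sr^2, ...} of size 3, {sr, sr^3, ...} of size 3.
Character table:
  irrep \ class              {e} (size 1)  {r^3} (size 1)  {r^1, r^5} (size 2)  {r^2, r^4} (size 2)  {s, sr^2, ...} (size 3)  {sr, sr^3, ...} (size 3)
  chi_1 (triv)               1             1               1                    1                    1                        1                       
  chi_2 (sign: r->1, s->-1)  1             1               1                    1                    -1                       -1                      
  chi_3 (r->-1, s->1)        1             -1              -1                   1                    1                        -1                      
  chi_4 (r->-1, s->-1)       1             -1              -1                   1                    -1                       1                       
  chi_5 (2d, j=1)            2             -2              1                    -1                   0                        0                       
  chi_6 (2d, j=2)            2             2               -1                   -1                   0                        0                       

Spot check: chi_1 (triv) on {r^2, r^4} = 1.

Why: D_6 has order 2*6 = 12 with 6 conjugacy classes, hence 6 irreducibles. Sum of squared dims 1 + 1 + 1 + 1 + 4 + 4 = 12 = |G|. Linear characters come from the abelianisation; the 2-dimensional irreps have character r^k -> 2*cos(2*pi*j*k/6), reflections -> 0.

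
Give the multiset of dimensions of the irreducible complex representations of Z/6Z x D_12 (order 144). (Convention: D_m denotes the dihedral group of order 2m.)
Dimensions: 1, 1, 1, 1, 1, 1, 1, 1, 1, 1, 1, 1, 1, 1, 1, 1, 1, 1, 1, 1, 1, 1, 1, 1, 2, 2, 2, 2, 2, 2, 2, 2, 2, 2, 2, 2, 2, 2, 2, 2, 2, 2, 2, 2, 2, 2, 2, 2, 2, 2, 2, 2, 2, 2

Justification: There are 54 irreducibles (= number of conjugacy classes). Their dimensions d_i satisfy sum d_i^2 = |G| = 144: 1 + 1 + 1 + 1 + 1 + 1 + 1 + 1 + 1 + 1 + 1 + 1 + 1 + 1 + 1 + 1 + 1 + 1 + 1 + 1 + 1 + 1 + 1 + 1 + 4 + 4 + 4 + 4 + 4 + 4 + 4 + 4 + 4 + 4 + 4 + 4 + 4 + 4 + 4 + 4 + 4 + 4 + 4 + 4 + 4 + 4 + 4 + 4 + 4 + 4 + 4 + 4 + 4 + 4 = 144. (For the product with Z/6Z: each of the 6 1-dim characters of Z/6Z tensors with each irrep of D_12, giving 6 copies of each D_12-dimension.)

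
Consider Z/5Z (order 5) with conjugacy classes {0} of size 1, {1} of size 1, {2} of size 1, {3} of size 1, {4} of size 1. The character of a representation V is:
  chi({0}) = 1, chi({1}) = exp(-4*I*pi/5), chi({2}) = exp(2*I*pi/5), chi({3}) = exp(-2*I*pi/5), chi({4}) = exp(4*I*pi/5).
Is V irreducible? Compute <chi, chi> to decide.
Irreducible: <chi, chi> = 1.

Reasoning: <chi, chi> = (1/|G|) sum_C |C| * |chi(C)|^2 = (1/5)[1*|1|^2 + 1*|exp(-4*I*pi/5)|^2 + 1*|exp(2*I*pi/5)|^2 + 1*|exp(-2*I*pi/5)|^2 + 1*|exp(4*I*pi/5)|^2]
  = (1/5)[(1) + (1) + (1) + (1) + (1)] = 5/5 = 1.
(Exp terms are combined using exp(i*s)*conj(exp(i*t)) = exp(i*(s-t)), and sums of them are collapsed using the identity that for every m > 1 the m distinct m-th roots of unity sum to 0, e.g. 1 + exp(2*I*pi/3) + exp(-2*I*pi/3) = 0.)
A character is irreducible iff <chi, chi> = 1, so this representation is irreducible.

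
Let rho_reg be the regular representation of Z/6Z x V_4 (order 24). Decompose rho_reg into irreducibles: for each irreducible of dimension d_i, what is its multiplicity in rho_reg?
Each irreducible V_i of dimension d_i appears with multiplicity d_i, i.e. rho_reg = (direct sum over all irreducibles V_i) d_i V_i. The irreducible dimensions for Z/6Z x V_4 are 1, 1, 1, 1, 1, 1, 1, 1, 1, 1, 1, 1, 1, 1, 1, 1, 1, 1, 1, 1, 1, 1, 1, 1: 24 irreducibles of dimension 1, each with multiplicity 1. Total dimension 24*1*1 = 24 = |G|.

Solution. General theorem: in the regular representation of a finite group G, each irreducible appears with multiplicity equal to its dimension. Check: dim(rho_reg) = sum d_i^2 = 1 + 1 + 1 + 1 + 1 + 1 + 1 + 1 + 1 + 1 + 1 + 1 + 1 + 1 + 1 + 1 + 1 + 1 + 1 + 1 + 1 + 1 + 1 + 1 = 24 = |G|.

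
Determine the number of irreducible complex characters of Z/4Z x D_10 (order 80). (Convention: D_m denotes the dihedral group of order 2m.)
32

Why: The number of irreducible complex representations of a finite group equals its number of conjugacy classes. For a direct product, #classes(G x H) = #classes(G) * #classes(H). Z/4Z has 4 classes (abelian), D_10 has 8 classes, so 4 * 8 = 32, so Z/4Z x D_10 (order 80) has exactly 32 irreducible complex representations.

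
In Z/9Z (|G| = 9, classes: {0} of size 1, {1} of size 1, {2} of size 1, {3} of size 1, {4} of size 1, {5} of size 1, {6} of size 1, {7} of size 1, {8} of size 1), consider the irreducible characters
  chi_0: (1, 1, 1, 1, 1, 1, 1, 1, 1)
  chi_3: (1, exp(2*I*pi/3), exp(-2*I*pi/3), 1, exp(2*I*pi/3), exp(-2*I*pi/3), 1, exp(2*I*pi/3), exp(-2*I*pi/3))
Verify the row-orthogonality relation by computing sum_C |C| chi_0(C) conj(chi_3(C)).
Sum = 0; so <chi_0, chi_3> = 0 (distinct irreducibles are orthogonal).

Working: Compute term by term over conjugacy classes (|C| * chi_0(C) * conj(chi_3(C))):
  1*(1)*conj(1) + 1*(1)*conj(exp(2*I*pi/3)) + 1*(1)*conj(exp(-2*I*pi/3)) + 1*(1)*conj(1) + 1*(1)*conj(exp(2*I*pi/3)) + 1*(1)*conj(exp(-2*I*pi/3)) + 1*(1)*conj(1) + 1*(1)*conj(exp(2*I*pi/3)) + 1*(1)*conj(exp(-2*I*pi/3))
  = (1) + (exp(-2*I*pi/3)) + (exp(2*I*pi/3)) + (1) + (exp(-2*I*pi/3)) + (exp(2*I*pi/3)) + (1) + (exp(-2*I*pi/3)) + (exp(2*I*pi/3))
  = 0.
(Exp terms are combined using exp(i*s)*conj(exp(i*t)) = exp(i*(s-t)), and sums of them are collapsed using the identity that for every m > 1 the m distinct m-th roots of unity sum to 0, e.g. 1 + exp(2*I*pi/3) + exp(-2*I*pi/3) = 0.)
Dividing by |G| = 9 gives 0/9 = 0, matching the row-orthogonality relation <chi_0, chi_3> = [chi_0 = chi_3].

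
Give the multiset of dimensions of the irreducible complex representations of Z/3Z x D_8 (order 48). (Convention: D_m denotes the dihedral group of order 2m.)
Dimensions: 1, 1, 1, 1, 1, 1, 1, 1, 1, 1, 1, 1, 2, 2, 2, 2, 2, 2, 2, 2, 2

Justification: There are 21 irreducibles (= number of conjugacy classes). Their dimensions d_i satisfy sum d_i^2 = |G| = 48: 1 + 1 + 1 + 1 + 1 + 1 + 1 + 1 + 1 + 1 + 1 + 1 + 4 + 4 + 4 + 4 + 4 + 4 + 4 + 4 + 4 = 48. (For the product with Z/3Z: each of the 3 1-dim characters of Z/3Z tensors with each irrep of D_8, giving 3 copies of each D_8-dimension.)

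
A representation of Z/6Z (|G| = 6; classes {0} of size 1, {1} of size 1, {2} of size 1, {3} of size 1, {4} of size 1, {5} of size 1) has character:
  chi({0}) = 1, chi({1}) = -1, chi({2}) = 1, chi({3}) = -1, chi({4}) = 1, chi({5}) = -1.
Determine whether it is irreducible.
Irreducible: <chi, chi> = 1.

Proof sketch: <chi, chi> = (1/|G|) sum_C |C| * |chi(C)|^2 = (1/6)[1*|1|^2 + 1*|-1|^2 + 1*|1|^2 + 1*|-1|^2 + 1*|1|^2 + 1*|-1|^2]
  = (1/6)[(1) + (1) + (1) + (1) + (1) + (1)] = 6/6 = 1.
(Exp terms are combined using exp(i*s)*conj(exp(i*t)) = exp(i*(s-t)), and sums of them are collapsed using the identity that for every m > 1 the m distinct m-th roots of unity sum to 0, e.g. 1 + exp(2*I*pi/3) + exp(-2*I*pi/3) = 0.)
A character is irreducible iff <chi, chi> = 1, so this representation is irreducible.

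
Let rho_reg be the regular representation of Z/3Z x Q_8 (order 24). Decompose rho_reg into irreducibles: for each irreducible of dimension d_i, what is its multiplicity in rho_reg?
Each irreducible V_i of dimension d_i appears with multiplicity d_i, i.e. rho_reg = (direct sum over all irreducibles V_i) d_i V_i. The irreducible dimensions for Z/3Z x Q_8 are 1, 1, 1, 1, 1, 1, 1, 1, 1, 1, 1, 1, 2, 2, 2: 12 irreducibles of dimension 1, each with multiplicity 1; 3 irreducibles of dimension 2, each with multiplicity 2. Total dimension 12*1*1 + 3*2*2 = 24 = |G|.

General theorem: in the regular representation of a finite group G, each irreducible appears with multiplicity equal to its dimension. Check: dim(rho_reg) = sum d_i^2 = 1 + 1 + 1 + 1 + 1 + 1 + 1 + 1 + 1 + 1 + 1 + 1 + 4 + 4 + 4 = 24 = |G|.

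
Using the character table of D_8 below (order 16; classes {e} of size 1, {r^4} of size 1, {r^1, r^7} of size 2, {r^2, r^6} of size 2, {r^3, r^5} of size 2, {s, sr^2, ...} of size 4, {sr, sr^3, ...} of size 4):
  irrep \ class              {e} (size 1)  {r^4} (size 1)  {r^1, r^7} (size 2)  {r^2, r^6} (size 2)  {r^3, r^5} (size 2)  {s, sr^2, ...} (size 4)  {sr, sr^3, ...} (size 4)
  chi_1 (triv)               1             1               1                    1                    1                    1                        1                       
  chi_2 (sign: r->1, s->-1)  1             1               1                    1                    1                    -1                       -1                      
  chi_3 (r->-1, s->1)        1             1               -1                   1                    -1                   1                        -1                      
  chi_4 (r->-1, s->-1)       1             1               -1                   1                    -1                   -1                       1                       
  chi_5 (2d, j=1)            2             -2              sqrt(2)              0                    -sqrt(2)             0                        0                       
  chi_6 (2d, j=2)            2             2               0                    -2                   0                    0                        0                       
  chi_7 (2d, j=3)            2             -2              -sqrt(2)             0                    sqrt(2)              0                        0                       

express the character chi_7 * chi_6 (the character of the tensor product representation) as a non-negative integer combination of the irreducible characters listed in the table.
chi_7 tensor chi_6 = chi_5 + chi_7 (all other irreducibles have multiplicity 0).

Argument: The character of a tensor product is the pointwise product (chi_7 * chi_6)(C) = chi_7(C) * chi_6(C):
  {e}: (2)*(2), {r^4}: (-2)*(2), {r^1, r^7}: (-sqrt(2))*(0), {r^2, r^6}: (0)*(-2), {r^3, r^5}: (sqrt(2))*(0), {s, sr^2, ...}: (0)*(0), {sr, sr^3, ...}: (0)*(0)
so (chi_7 * chi_6) takes values
  {e} -> 4, {r^4} -> -4, {r^1, r^7} -> 0, {r^2, r^6} -> 0, {r^3, r^5} -> 0, {s, sr^2, ...} -> 0, {sr, sr^3, ...} -> 0.
Now take the inner product of this character with each irreducible chi from the table, <chi_7*chi_6, chi> = (1/16) sum_C |C| (chi_7*chi_6)(C) conj(chi(C)):
  <chi_7*chi_6, chi_1> = (1/16)[1*(4)*conj(1) + 1*(-4)*conj(1) + 2*(0)*conj(1) + 2*(0)*conj(1) + 2*(0)*conj(1) + 4*(0)*conj(1) + 4*(0)*conj(1)]
      = (1/16)[(4) + (-4) + (0) + (0) + (0) + (0) + (0)] = 0/16 = 0
  <chi_7*chi_6, chi_2> = (1/16)[1*(4)*conj(1) + 1*(-4)*conj(1) + 2*(0)*conj(1) + 2*(0)*conj(1) + 2*(0)*conj(1) + 4*(0)*conj(-1) + 4*(0)*conj(-1)]
      = (1/16)[(4) + (-4) + (0) + (0) + (0) + (0) + (0)] = 0/16 = 0
  <chi_7*chi_6, chi_3> = (1/16)[1*(4)*conj(1) + 1*(-4)*conj(1) + 2*(0)*conj(-1) + 2*(0)*conj(1) + 2*(0)*conj(-1) + 4*(0)*conj(1) + 4*(0)*conj(-1)]
      = (1/16)[(4) + (-4) + (0) + (0) + (0) + (0) + (0)] = 0/16 = 0
  <chi_7*chi_6, chi_4> = (1/16)[1*(4)*conj(1) + 1*(-4)*conj(1) + 2*(0)*conj(-1) + 2*(0)*conj(1) + 2*(0)*conj(-1) + 4*(0)*conj(-1) + 4*(0)*conj(1)]
      = (1/16)[(4) + (-4) + (0) + (0) + (0) + (0) + (0)] = 0/16 = 0
  <chi_7*chi_6, chi_5> = (1/16)[1*(4)*conj(2) + 1*(-4)*conj(-2) + 2*(0)*conj(sqrt(2)) + 2*(0)*conj(0) + 2*(0)*conj(-sqrt(2)) + 4*(0)*conj(0) + 4*(0)*conj(0)]
      = (1/16)[(8) + (8) + (0) + (0) + (0) + (0) + (0)] = 16/16 = 1
  <chi_7*chi_6, chi_6> = (1/16)[1*(4)*conj(2) + 1*(-4)*conj(2) + 2*(0)*conj(0) + 2*(0)*conj(-2) + 2*(0)*conj(0) + 4*(0)*conj(0) + 4*(0)*conj(0)]
      = (1/16)[(8) + (-8) + (0) + (0) + (0) + (0) + (0)] = 0/16 = 0
  <chi_7*chi_6, chi_7> = (1/16)[1*(4)*conj(2) + 1*(-4)*conj(-2) + 2*(0)*conj(-sqrt(2)) + 2*(0)*conj(0) + 2*(0)*conj(sqrt(2)) + 4*(0)*conj(0) + 4*(0)*conj(0)]
      = (1/16)[(8) + (8) + (0) + (0) + (0) + (0) + (0)] = 16/16 = 1
Hence the multiplicities are chi_5: 1, chi_7: 1. Dimension check: dim(chi_7)*dim(chi_6) = 2*2 = 4 and sum (mult * dim) = 1*2 + 1*2 = 4.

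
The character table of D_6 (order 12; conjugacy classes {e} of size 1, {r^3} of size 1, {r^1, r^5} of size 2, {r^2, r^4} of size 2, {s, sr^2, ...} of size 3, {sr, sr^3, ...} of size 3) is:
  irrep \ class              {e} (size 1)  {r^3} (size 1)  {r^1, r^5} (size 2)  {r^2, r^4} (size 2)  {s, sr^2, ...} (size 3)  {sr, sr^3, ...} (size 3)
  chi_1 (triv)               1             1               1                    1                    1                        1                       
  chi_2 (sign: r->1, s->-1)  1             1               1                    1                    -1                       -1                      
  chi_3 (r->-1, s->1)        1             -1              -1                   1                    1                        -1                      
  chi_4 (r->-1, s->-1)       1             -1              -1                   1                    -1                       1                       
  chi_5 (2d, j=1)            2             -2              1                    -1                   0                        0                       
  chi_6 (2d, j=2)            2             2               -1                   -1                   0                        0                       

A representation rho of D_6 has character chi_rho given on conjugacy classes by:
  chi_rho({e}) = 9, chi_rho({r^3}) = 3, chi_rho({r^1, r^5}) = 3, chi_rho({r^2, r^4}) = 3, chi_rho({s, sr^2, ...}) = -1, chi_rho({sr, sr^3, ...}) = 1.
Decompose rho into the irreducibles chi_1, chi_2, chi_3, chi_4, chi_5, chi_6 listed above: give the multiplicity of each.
Multiplicities: chi_1: 2, chi_2: 2, chi_3: 0, chi_4: 1, chi_5: 1, chi_6: 1.

Explanation: Use <chi_rho, chi> = (1/|G|) sum_C |C| * chi_rho(C) * conj(chi(C)) with |G| = 12 for each irreducible chi in the table:
  <chi_rho, chi_1> = (1/12)[1*(9)*conj(1) + 1*(3)*conj(1) + 2*(3)*conj(1) + 2*(3)*conj(1) + 3*(-1)*conj(1) + 3*(1)*conj(1)]
      = (1/12)[(9) + (3) + (6) + (6) + (-3) + (3)] = 24/12 = 2
  <chi_rho, chi_2> = (1/12)[1*(9)*conj(1) + 1*(3)*conj(1) + 2*(3)*conj(1) + 2*(3)*conj(1) + 3*(-1)*conj(-1) + 3*(1)*conj(-1)]
      = (1/12)[(9) + (3) + (6) + (6) + (3) + (-3)] = 24/12 = 2
  <chi_rho, chi_3> = (1/12)[1*(9)*conj(1) + 1*(3)*conj(-1) + 2*(3)*conj(-1) + 2*(3)*conj(1) + 3*(-1)*conj(1) + 3*(1)*conj(-1)]
      = (1/12)[(9) + (-3) + (-6) + (6) + (-3) + (-3)] = 0/12 = 0
  <chi_rho, chi_4> = (1/12)[1*(9)*conj(1) + 1*(3)*conj(-1) + 2*(3)*conj(-1) + 2*(3)*conj(1) + 3*(-1)*conj(-1) + 3*(1)*conj(1)]
      = (1/12)[(9) + (-3) + (-6) + (6) + (3) + (3)] = 12/12 = 1
  <chi_rho, chi_5> = (1/12)[1*(9)*conj(2) + 1*(3)*conj(-2) + 2*(3)*conj(1) + 2*(3)*conj(-1) + 3*(-1)*conj(0) + 3*(1)*conj(0)]
      = (1/12)[(18) + (-6) + (6) + (-6) + (0) + (0)] = 12/12 = 1
  <chi_rho, chi_6> = (1/12)[1*(9)*conj(2) + 1*(3)*conj(2) + 2*(3)*conj(-1) + 2*(3)*conj(-1) + 3*(-1)*conj(0) + 3*(1)*conj(0)]
      = (1/12)[(18) + (6) + (-6) + (-6) + (0) + (0)] = 12/12 = 1
Dimension check: dim(rho) = sum (mult * dim) = 2*1 + 2*1 + 0*1 + 1*1 + 1*2 + 1*2 = 9 = chi_rho(e) = 9.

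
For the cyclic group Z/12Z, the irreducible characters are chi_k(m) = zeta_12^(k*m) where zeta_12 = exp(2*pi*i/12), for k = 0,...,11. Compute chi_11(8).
chi_11(8) = zeta_12^88 = exp(2*I*pi/3)

Working: chi_11(8) = zeta_12^(11*8) = zeta_12^88. Since zeta_12^12 = 1, this equals zeta_12^4 = exp(2*pi*i*4/12) = exp(2*I*pi/3).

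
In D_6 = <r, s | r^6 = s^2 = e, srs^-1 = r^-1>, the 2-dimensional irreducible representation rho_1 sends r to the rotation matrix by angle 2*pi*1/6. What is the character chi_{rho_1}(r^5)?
chi_{rho_1}(r^5) = 2*cos(2*pi*1*5/6) = 1

Solution. rho_1(r^5) is rotation by angle 2*pi*1*5/6, whose trace is 2*cos(2*pi*1*5/6) = 1.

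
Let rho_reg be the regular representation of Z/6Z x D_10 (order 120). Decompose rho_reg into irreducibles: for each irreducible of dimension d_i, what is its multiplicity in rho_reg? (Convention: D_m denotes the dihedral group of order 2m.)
Each irreducible V_i of dimension d_i appears with multiplicity d_i, i.e. rho_reg = (direct sum over all irreducibles V_i) d_i V_i. The irreducible dimensions for Z/6Z x D_10 are 1, 1, 1, 1, 1, 1, 1, 1, 1, 1, 1, 1, 1, 1, 1, 1, 1, 1, 1, 1, 1, 1, 1, 1, 2, 2, 2, 2, 2, 2, 2, 2, 2, 2, 2, 2, 2, 2, 2, 2, 2, 2, 2, 2, 2, 2, 2, 2: 24 irreducibles of dimension 1, each with multiplicity 1; 24 irreducibles of dimension 2, each with multiplicity 2. Total dimension 24*1*1 + 24*2*2 = 120 = |G|.

Derivation: General theorem: in the regular representation of a finite group G, each irreducible appears with multiplicity equal to its dimension. Check: dim(rho_reg) = sum d_i^2 = 1 + 1 + 1 + 1 + 1 + 1 + 1 + 1 + 1 + 1 + 1 + 1 + 1 + 1 + 1 + 1 + 1 + 1 + 1 + 1 + 1 + 1 + 1 + 1 + 4 + 4 + 4 + 4 + 4 + 4 + 4 + 4 + 4 + 4 + 4 + 4 + 4 + 4 + 4 + 4 + 4 + 4 + 4 + 4 + 4 + 4 + 4 + 4 = 120 = |G|.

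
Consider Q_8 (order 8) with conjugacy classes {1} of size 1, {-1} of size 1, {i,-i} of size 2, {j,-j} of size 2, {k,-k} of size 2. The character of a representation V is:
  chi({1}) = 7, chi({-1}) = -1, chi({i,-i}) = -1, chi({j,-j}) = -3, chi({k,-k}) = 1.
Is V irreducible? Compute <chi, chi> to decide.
Not irreducible (reducible): <chi, chi> = 9 > 1.

Details: <chi, chi> = (1/|G|) sum_C |C| * |chi(C)|^2 = (1/8)[1*|7|^2 + 1*|-1|^2 + 2*|-1|^2 + 2*|-3|^2 + 2*|1|^2]
  = (1/8)[(49) + (1) + (2) + (18) + (2)] = 72/8 = 9.
A character is irreducible iff <chi, chi> = 1, so this representation is reducible.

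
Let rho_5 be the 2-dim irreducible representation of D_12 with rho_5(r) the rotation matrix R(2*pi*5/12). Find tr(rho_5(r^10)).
chi_{rho_5}(r^10) = 2*cos(2*pi*5*10/12) = 1

Working: rho_5(r^10) is rotation by angle 2*pi*5*10/12, whose trace is 2*cos(2*pi*5*10/12) = 1.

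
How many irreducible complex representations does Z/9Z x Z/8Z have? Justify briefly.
72

Working: The number of irreducible complex representations of a finite group equals its number of conjugacy classes. Z/9Z x Z/8Z is abelian of order 72, so every element is its own conjugacy class: 72 classes, so Z/9Z x Z/8Z (order 72) has exactly 72 irreducible complex representations.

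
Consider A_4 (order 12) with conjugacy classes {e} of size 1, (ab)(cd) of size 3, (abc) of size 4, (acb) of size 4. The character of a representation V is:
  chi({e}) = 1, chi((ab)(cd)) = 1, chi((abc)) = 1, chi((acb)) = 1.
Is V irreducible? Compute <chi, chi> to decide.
Irreducible: <chi, chi> = 1.

Derivation: <chi, chi> = (1/|G|) sum_C |C| * |chi(C)|^2 = (1/12)[1*|1|^2 + 3*|1|^2 + 4*|1|^2 + 4*|1|^2]
  = (1/12)[(1) + (3) + (4) + (4)] = 12/12 = 1.
(Exp terms are combined using exp(i*s)*conj(exp(i*t)) = exp(i*(s-t)), and sums of them are collapsed using the identity that for every m > 1 the m distinct m-th roots of unity sum to 0, e.g. 1 + exp(2*I*pi/3) + exp(-2*I*pi/3) = 0.)
A character is irreducible iff <chi, chi> = 1, so this representation is irreducible.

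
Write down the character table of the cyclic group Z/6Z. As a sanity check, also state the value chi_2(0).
Character table of Z/6Z (irreps indexed chi_0,...,chi_5 with chi_k(m) = zeta_6^(k*m), zeta_6 = exp(2*pi*i/6)):
  irrep \ class  {0} (size 1)  {1} (size 1)    {2} (size 1)    {3} (size 1)  {4} (size 1)    {5} (size 1)  
  chi_0          1             1               1               1             1               1             
  chi_1          1             exp(I*pi/3)     exp(2*I*pi/3)   -1            exp(-2*I*pi/3)  exp(-I*pi/3)  
  chi_2          1             exp(2*I*pi/3)   exp(-2*I*pi/3)  1             exp(2*I*pi/3)   exp(-2*I*pi/3)
  chi_3          1             -1              1               -1            1               -1            
  chi_4          1             exp(-2*I*pi/3)  exp(2*I*pi/3)   1             exp(-2*I*pi/3)  exp(2*I*pi/3) 
  chi_5          1             exp(-I*pi/3)    exp(-2*I*pi/3)  -1            exp(2*I*pi/3)   exp(I*pi/3)   

Spot check: chi_2(0) = zeta_6^(2*0) = zeta_6^0 = 1.

Solution. Z/6Z is abelian, so all 6 irreducible complex representations are 1-dimensional. They are given by chi_k(m) = zeta_6^(k*m) for k = 0,...,5. Row orthogonality: sum_m chi_k(m) conj(chi_l(m)) = 6 * [k = l].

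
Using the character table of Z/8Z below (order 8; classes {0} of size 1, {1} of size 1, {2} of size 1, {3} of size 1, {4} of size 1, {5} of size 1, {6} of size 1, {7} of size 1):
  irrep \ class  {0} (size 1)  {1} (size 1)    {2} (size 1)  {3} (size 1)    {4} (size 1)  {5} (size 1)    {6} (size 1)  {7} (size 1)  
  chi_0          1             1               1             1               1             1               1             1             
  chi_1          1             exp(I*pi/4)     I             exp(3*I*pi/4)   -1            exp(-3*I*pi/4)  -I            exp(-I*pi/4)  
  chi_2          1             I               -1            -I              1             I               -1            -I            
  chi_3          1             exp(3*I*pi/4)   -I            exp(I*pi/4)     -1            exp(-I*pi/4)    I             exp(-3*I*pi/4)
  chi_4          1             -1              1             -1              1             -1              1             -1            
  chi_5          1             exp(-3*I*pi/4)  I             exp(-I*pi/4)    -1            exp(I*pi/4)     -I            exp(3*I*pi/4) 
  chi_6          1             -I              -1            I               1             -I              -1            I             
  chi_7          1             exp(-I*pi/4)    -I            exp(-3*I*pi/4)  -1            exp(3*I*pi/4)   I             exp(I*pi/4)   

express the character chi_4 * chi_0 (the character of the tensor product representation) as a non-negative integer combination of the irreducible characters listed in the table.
chi_4 tensor chi_0 = chi_4 (all other irreducibles have multiplicity 0).

Details: The character of a tensor product is the pointwise product (chi_4 * chi_0)(C) = chi_4(C) * chi_0(C):
  {0}: (1)*(1), {1}: (-1)*(1), {2}: (1)*(1), {3}: (-1)*(1), {4}: (1)*(1), {5}: (-1)*(1), {6}: (1)*(1), {7}: (-1)*(1)
so (chi_4 * chi_0) takes values
  {0} -> 1, {1} -> -1, {2} -> 1, {3} -> -1, {4} -> 1, {5} -> -1, {6} -> 1, {7} -> -1.
Now take the inner product of this character with each irreducible chi from the table, <chi_4*chi_0, chi> = (1/8) sum_C |C| (chi_4*chi_0)(C) conj(chi(C)):
  <chi_4*chi_0, chi_0> = (1/8)[1*(1)*conj(1) + 1*(-1)*conj(1) + 1*(1)*conj(1) + 1*(-1)*conj(1) + 1*(1)*conj(1) + 1*(-1)*conj(1) + 1*(1)*conj(1) + 1*(-1)*conj(1)]
      = (1/8)[(1) + (-1) + (1) + (-1) + (1) + (-1) + (1) + (-1)] = 0/8 = 0
  <chi_4*chi_0, chi_1> = (1/8)[1*(1)*conj(1) + 1*(-1)*conj(exp(I*pi/4)) + 1*(1)*conj(I) + 1*(-1)*conj(exp(3*I*pi/4)) + 1*(1)*conj(-1) + 1*(-1)*conj(exp(-3*I*pi/4)) + 1*(1)*conj(-I) + 1*(-1)*conj(exp(-I*pi/4))]
      = (1/8)[(1) + (-exp(-I*pi/4)) + (-I) + (-exp(-3*I*pi/4)) + (-1) + (-exp(3*I*pi/4)) + (I) + (-exp(I*pi/4))] = 0/8 = 0
  <chi_4*chi_0, chi_2> = (1/8)[1*(1)*conj(1) + 1*(-1)*conj(I) + 1*(1)*conj(-1) + 1*(-1)*conj(-I) + 1*(1)*conj(1) + 1*(-1)*conj(I) + 1*(1)*conj(-1) + 1*(-1)*conj(-I)]
      = (1/8)[(1) + (I) + (-1) + (-I) + (1) + (I) + (-1) + (-I)] = 0/8 = 0
  <chi_4*chi_0, chi_3> = (1/8)[1*(1)*conj(1) + 1*(-1)*conj(exp(3*I*pi/4)) + 1*(1)*conj(-I) + 1*(-1)*conj(exp(I*pi/4)) + 1*(1)*conj(-1) + 1*(-1)*conj(exp(-I*pi/4)) + 1*(1)*conj(I) + 1*(-1)*conj(exp(-3*I*pi/4))]
      = (1/8)[(1) + (-exp(-3*I*pi/4)) + (I) + (-exp(-I*pi/4)) + (-1) + (-exp(I*pi/4)) + (-I) + (-exp(3*I*pi/4))] = 0/8 = 0
  <chi_4*chi_0, chi_4> = (1/8)[1*(1)*conj(1) + 1*(-1)*conj(-1) + 1*(1)*conj(1) + 1*(-1)*conj(-1) + 1*(1)*conj(1) + 1*(-1)*conj(-1) + 1*(1)*conj(1) + 1*(-1)*conj(-1)]
      = (1/8)[(1) + (1) + (1) + (1) + (1) + (1) + (1) + (1)] = 8/8 = 1
  <chi_4*chi_0, chi_5> = (1/8)[1*(1)*conj(1) + 1*(-1)*conj(exp(-3*I*pi/4)) + 1*(1)*conj(I) + 1*(-1)*conj(exp(-I*pi/4)) + 1*(1)*conj(-1) + 1*(-1)*conj(exp(I*pi/4)) + 1*(1)*conj(-I) + 1*(-1)*conj(exp(3*I*pi/4))]
      = (1/8)[(1) + (-exp(3*I*pi/4)) + (-I) + (-exp(I*pi/4)) + (-1) + (-exp(-I*pi/4)) + (I) + (-exp(-3*I*pi/4))] = 0/8 = 0
  <chi_4*chi_0, chi_6> = (1/8)[1*(1)*conj(1) + 1*(-1)*conj(-I) + 1*(1)*conj(-1) + 1*(-1)*conj(I) + 1*(1)*conj(1) + 1*(-1)*conj(-I) + 1*(1)*conj(-1) + 1*(-1)*conj(I)]
      = (1/8)[(1) + (-I) + (-1) + (I) + (1) + (-I) + (-1) + (I)] = 0/8 = 0
  <chi_4*chi_0, chi_7> = (1/8)[1*(1)*conj(1) + 1*(-1)*conj(exp(-I*pi/4)) + 1*(1)*conj(-I) + 1*(-1)*conj(exp(-3*I*pi/4)) + 1*(1)*conj(-1) + 1*(-1)*conj(exp(3*I*pi/4)) + 1*(1)*conj(I) + 1*(-1)*conj(exp(I*pi/4))]
      = (1/8)[(1) + (-exp(I*pi/4)) + (I) + (-exp(3*I*pi/4)) + (-1) + (-exp(-3*I*pi/4)) + (-I) + (-exp(-I*pi/4))] = 0/8 = 0
(Exp terms are combined using exp(i*s)*conj(exp(i*t)) = exp(i*(s-t)), and sums of them are collapsed using the identity that for every m > 1 the m distinct m-th roots of unity sum to 0, e.g. 1 + exp(2*I*pi/3) + exp(-2*I*pi/3) = 0.)
Hence the multiplicities are chi_4: 1. Dimension check: dim(chi_4)*dim(chi_0) = 1*1 = 1 and sum (mult * dim) = 1*1 = 1.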